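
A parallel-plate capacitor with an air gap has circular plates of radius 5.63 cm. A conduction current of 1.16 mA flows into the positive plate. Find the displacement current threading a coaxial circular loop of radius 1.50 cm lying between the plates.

8.23×10^-5 A

By continuity the displacement current in the gap matches the conduction current: I_d = 1.16×10^-3 A.
Since J_d is uniform, the enclosed fraction is (r/R)² = 0.07098, giving I_d,enc = 8.23×10^-5 A.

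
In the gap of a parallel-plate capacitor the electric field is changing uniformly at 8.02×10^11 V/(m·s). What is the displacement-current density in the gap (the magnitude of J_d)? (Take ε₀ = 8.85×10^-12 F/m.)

7.10 A/m²

J_d = ε₀ dE/dt = (8.85×10^-12)(8.02×10^11) = 7.10 A/m².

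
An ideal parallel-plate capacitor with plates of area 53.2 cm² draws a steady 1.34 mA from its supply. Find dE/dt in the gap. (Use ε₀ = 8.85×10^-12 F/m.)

The displacement current between the plates equals the conduction current, I_d = 1.34 mA.
Inverting I_d = ε₀ A dE/dt gives dE/dt = 1.34×10^-3 / (8.85×10^-12 · 5.32×10^-3) = 2.85×10^10 V/(m·s).

2.85×10^10 V/(m·s)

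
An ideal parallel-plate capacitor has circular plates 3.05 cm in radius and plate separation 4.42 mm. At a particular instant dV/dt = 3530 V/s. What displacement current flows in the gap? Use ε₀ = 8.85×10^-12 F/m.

The displacement current equals the charging current C dV/dt. With C = ε₀A/d = (8.85×10^-12)(2.922×10^-3)/(4.42×10^-3) = 5.851×10^-12 F, I_d = (5.851×10^-12)(3530) = 2.07×10^-8 A.

2.07×10^-8 A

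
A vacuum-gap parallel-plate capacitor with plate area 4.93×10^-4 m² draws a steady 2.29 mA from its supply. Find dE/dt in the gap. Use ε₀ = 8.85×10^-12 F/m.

5.25×10^11 V/(m·s)

The displacement current between the plates equals the conduction current, I_d = 2.29 mA.
Since I_d = ε₀ A dE/dt, dE/dt = I_d/(ε₀A) = (2.29×10^-3)/((8.85×10^-12)(4.93×10^-4)) = 5.25×10^11 V/(m·s).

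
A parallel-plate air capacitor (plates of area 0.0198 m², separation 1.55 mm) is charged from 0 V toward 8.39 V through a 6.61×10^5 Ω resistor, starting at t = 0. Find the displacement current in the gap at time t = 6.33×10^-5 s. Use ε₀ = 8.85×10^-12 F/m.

With C = ε₀A/d = (8.85×10^-12)(0.0198)/(1.55×10^-3) = 1.131×10^-10 F, the time constant is τ = RC = 7.476×10^-5 s, so t/τ = 0.8467 and e^(−t/τ) = 0.4288.
I_d = I_cond = (V₀/R) e^(−t/τ) = (1.269×10^-5)(0.4288) = 5.44×10^-6 A.

5.44×10^-6 A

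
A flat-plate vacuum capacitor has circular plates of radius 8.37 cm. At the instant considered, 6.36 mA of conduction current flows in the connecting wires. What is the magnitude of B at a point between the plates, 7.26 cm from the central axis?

1.32×10^-8 T

By continuity the displacement current in the gap matches the conduction current: I_d = 6.36×10^-3 A.
An Ampèrian loop of radius r encloses a fraction (r/R)² of I_d. Then B·2πr = μ₀ I_d (r/R)², giving B = μ₀ I_d r/(2πR²) = 1.32×10^-8 T.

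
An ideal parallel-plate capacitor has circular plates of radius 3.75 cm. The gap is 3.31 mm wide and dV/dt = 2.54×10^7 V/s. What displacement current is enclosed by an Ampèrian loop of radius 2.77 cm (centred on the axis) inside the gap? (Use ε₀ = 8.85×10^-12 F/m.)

1.64×10^-4 A

With E = V/d, dE/dt = 7.674×10^9 V/(m·s) and πR² = 4.418×10^-3 m², giving I_d = ε₀ πR² dE/dt = 3.000×10^-4 A.
The field is uniform, so I_d,enc = I_d (r/R)² = (3.000×10^-4)(2.77/3.75)² = 1.64×10^-4 A.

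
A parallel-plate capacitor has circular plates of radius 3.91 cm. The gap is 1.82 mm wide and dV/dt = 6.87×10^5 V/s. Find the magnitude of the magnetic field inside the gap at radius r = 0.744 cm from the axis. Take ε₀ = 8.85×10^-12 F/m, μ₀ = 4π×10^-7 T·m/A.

dE/dt = (dV/dt)/d = 3.775×10^8 V/(m·s); I_d = ε₀(πR²)(dE/dt) = (8.85×10^-12)(4.803×10^-3)(3.775×10^8) = 1.605×10^-5 A.
An Ampèrian loop of radius r encloses a fraction (r/R)² of I_d. Then B·2πr = μ₀ I_d (r/R)², giving B = μ₀ I_d r/(2πR²) = 1.56×10^-11 T.

1.56×10^-11 T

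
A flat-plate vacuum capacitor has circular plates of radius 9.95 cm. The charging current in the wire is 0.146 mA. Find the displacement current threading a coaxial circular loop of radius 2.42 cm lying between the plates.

No conduction current crosses the gap, so I_d there equals the 1.46×10^-4 A in the leads.
Since J_d is uniform, the enclosed fraction is (r/R)² = 0.05915, giving I_d,enc = 8.64×10^-6 A.

8.64×10^-6 A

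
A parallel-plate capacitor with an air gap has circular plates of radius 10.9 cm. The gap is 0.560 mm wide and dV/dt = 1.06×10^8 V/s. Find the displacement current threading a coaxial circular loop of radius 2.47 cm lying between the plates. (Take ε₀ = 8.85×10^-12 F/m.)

3.21×10^-3 A

I_d = C dV/dt with C = ε₀πR²/d = 5.899×10^-10 F, so I_d = (5.899×10^-10)(1.06×10^8) = 0.06253 A.
The field is uniform, so I_d,enc = I_d (r/R)² = (0.06253)(2.47/10.9)² = 3.21×10^-3 A.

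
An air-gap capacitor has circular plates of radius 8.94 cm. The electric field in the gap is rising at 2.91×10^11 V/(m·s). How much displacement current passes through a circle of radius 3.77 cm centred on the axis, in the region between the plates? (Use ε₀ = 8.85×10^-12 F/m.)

0.0115 A

Through the whole plate area (πR² = 0.02511 m²), I_d = ε₀ πR² dE/dt = 0.06467 A.
The field is uniform, so I_d,enc = I_d (r/R)² = (0.06467)(3.77/8.94)² = 0.0115 A.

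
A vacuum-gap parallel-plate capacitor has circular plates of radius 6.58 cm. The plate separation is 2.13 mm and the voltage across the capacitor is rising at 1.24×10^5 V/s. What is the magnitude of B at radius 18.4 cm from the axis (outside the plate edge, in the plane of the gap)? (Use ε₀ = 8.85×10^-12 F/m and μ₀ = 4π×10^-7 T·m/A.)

I_d = C dV/dt with C = ε₀πR²/d = 5.651×10^-11 F, so I_d = (5.651×10^-11)(1.24×10^5) = 7.007×10^-6 A.
For r ≥ R the full I_d is enclosed: B = μ₀ I_d/(2πr) = (4π×10^-7)(7.007×10^-6)/(2π·0.184) = 7.62×10^-12 T.

7.62×10^-12 T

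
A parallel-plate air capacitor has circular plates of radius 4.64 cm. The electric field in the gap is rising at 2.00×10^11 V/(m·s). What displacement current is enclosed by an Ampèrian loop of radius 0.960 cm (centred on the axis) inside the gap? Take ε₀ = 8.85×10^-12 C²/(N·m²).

Total displacement current: I_d = ε₀(πR²)(dE/dt) = (8.85×10^-12)(6.764×10^-3)(2.00×10^11) = 0.01197 A.
Through an area πr² the displacement current is I_d·(πr²/πR²) = I_d (r/R)² = 5.12×10^-4 A.

5.12×10^-4 A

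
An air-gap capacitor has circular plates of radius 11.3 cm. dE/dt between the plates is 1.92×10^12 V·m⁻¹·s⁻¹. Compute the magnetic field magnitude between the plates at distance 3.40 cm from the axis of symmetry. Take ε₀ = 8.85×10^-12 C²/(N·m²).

Total displacement current: I_d = ε₀(πR²)(dE/dt) = (8.85×10^-12)(0.04011)(1.92×10^12) = 0.6815 A.
For r < R the Ampère–Maxwell law gives B(2πr) = μ₀ I_d (r²/R²), so B = μ₀ I_d r/(2πR²) = (4π×10^-7)(0.6815)(0.0340)/(2π·0.113²) = 3.63×10^-7 T.

3.63×10^-7 T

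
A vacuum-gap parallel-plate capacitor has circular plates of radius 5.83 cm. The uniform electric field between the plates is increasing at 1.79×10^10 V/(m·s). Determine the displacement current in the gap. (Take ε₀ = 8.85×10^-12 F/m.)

1.69×10^-3 A

The displacement current is ε₀ times dΦ_E/dt = ε₀ A dE/dt = (8.85×10^-12)(0.01068)(1.79×10^10) = 1.69×10^-3 A.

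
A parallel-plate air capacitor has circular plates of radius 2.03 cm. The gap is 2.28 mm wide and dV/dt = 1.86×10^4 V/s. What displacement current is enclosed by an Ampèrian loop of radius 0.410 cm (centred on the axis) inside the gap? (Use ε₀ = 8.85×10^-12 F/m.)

I_d = C dV/dt with C = ε₀πR²/d = 5.027×10^-12 F, so I_d = (5.027×10^-12)(1.86×10^4) = 9.350×10^-8 A.
Since J_d is uniform, the enclosed fraction is (r/R)² = 0.04079, giving I_d,enc = 3.81×10^-9 A.

3.81×10^-9 A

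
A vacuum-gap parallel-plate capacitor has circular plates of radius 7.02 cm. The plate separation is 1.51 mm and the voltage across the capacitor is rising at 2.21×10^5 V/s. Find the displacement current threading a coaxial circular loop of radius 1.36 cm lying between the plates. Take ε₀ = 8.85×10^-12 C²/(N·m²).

7.53×10^-7 A

dE/dt = (dV/dt)/d = 1.464×10^8 V/(m·s); I_d = ε₀(πR²)(dE/dt) = (8.85×10^-12)(0.01548)(1.464×10^8) = 2.006×10^-5 A.
The field is uniform, so I_d,enc = I_d (r/R)² = (2.006×10^-5)(1.36/7.02)² = 7.53×10^-7 A.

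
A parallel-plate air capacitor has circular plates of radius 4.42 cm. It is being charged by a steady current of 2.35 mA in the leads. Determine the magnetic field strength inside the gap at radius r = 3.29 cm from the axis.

By continuity the displacement current in the gap matches the conduction current: I_d = 2.35×10^-3 A.
∮B·dl = μ₀ I_d,enc with I_d,enc = I_d r²/R² = 1.302×10^-3 A; so B = μ₀ I_d,enc/(2πr) = 7.91×10^-9 T.

7.91×10^-9 T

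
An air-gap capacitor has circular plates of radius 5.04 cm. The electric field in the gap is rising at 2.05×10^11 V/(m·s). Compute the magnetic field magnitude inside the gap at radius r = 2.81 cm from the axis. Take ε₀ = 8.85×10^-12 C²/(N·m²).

I_d = ε₀ dΦ_E/dt = ε₀ πR² (dE/dt) = (8.85×10^-12)(7.980×10^-3)(2.05×10^11) = 0.01448 A through the full plate area.
An Ampèrian loop of radius r encloses a fraction (r/R)² of I_d. Then B·2πr = μ₀ I_d (r/R)², giving B = μ₀ I_d r/(2πR²) = 3.20×10^-8 T.

3.20×10^-8 T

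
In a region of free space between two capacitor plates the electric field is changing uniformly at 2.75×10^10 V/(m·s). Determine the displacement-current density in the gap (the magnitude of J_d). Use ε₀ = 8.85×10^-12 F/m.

The displacement-current density is ε₀ ∂E/∂t = (8.85×10^-12)(2.75×10^10) = 0.243 A/m².

0.243 A/m²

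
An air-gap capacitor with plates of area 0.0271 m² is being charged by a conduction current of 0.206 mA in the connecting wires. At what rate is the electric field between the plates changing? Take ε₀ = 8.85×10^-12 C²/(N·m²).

Charge continuity gives I_d = I = 2.06×10^-4 A between the plates.
Then dE/dt = I_d/(ε₀A) = 8.59×10^8 V/(m·s).

8.59×10^8 V/(m·s)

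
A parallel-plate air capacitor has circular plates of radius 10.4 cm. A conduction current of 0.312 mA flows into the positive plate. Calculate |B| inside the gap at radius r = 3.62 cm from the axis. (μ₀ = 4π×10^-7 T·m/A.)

By continuity the displacement current in the gap matches the conduction current: I_d = 3.12×10^-4 A.
For r < R the Ampère–Maxwell law gives B(2πr) = μ₀ I_d (r²/R²), so B = μ₀ I_d r/(2πR²) = (4π×10^-7)(3.12×10^-4)(0.0362)/(2π·0.104²) = 2.09×10^-10 T.

2.09×10^-10 T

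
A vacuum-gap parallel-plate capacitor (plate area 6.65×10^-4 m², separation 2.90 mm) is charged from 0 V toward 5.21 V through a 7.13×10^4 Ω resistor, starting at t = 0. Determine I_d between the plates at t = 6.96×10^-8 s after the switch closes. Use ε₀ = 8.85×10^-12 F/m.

4.52×10^-5 A

C = ε₀A/d = (8.85×10^-12)(6.65×10^-4)/(2.90×10^-3) = 2.029×10^-12 F and τ = RC = 1.447×10^-7 s. I_d in the gap equals the RC charging current.
I_d(t) = (V₀/R) e^(−t/τ) = 7.307×10^-5 · e^(−0.4810) = 4.52×10^-5 A.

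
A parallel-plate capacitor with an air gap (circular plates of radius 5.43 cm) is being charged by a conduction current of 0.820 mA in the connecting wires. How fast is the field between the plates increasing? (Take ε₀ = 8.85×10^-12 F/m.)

1.00×10^10 V/(m·s)

Charge continuity gives I_d = I = 8.20×10^-4 A between the plates.
Inverting I_d = ε₀ A dE/dt gives dE/dt = 8.20×10^-4 / (8.85×10^-12 · 9.263×10^-3) = 1.00×10^10 V/(m·s).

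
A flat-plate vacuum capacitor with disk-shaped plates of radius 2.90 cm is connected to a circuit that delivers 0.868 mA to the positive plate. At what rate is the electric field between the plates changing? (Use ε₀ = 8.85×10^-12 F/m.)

By continuity, I_d in the gap equals the 0.868 mA flowing in the wire.
Inverting I_d = ε₀ A dE/dt gives dE/dt = 8.68×10^-4 / (8.85×10^-12 · 2.642×10^-3) = 3.71×10^10 V/(m·s).

3.71×10^10 V/(m·s)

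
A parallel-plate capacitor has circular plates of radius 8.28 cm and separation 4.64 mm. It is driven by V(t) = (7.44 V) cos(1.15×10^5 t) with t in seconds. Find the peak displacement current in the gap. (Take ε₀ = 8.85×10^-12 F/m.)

The displacement current equals the conduction current C dV/dt, which peaks at C V₀ ω.
With C = ε₀A/d = (8.85×10^-12)(0.02154)/(4.64×10^-3) = 4.108×10^-11 F and ω = 1.15×10^5 rad/s, I_d,max = (4.108×10^-11)(7.44)(1.15×10^5) = 3.51×10^-5 A.

3.51×10^-5 A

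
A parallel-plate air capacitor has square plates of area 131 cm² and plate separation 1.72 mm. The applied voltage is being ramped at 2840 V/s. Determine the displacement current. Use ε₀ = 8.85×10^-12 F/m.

1.91×10^-7 A

C = ε₀A/d = (8.85×10^-12)(0.0131)/(1.72×10^-3) = 6.740×10^-11 F.
I_d = C dV/dt = (6.740×10^-11)(2840) = 1.91×10^-7 A.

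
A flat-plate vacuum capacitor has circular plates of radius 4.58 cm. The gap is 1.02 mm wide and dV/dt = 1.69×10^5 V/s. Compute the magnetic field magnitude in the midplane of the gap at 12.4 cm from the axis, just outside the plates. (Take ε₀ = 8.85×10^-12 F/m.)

With E = V/d, dE/dt = 1.657×10^8 V/(m·s) and πR² = 6.590×10^-3 m², giving I_d = ε₀ πR² dE/dt = 9.664×10^-6 A.
Outside the plates the loop encloses all of I_d, so B·2πr = μ₀ I_d and B = 1.56×10^-11 T.

1.56×10^-11 T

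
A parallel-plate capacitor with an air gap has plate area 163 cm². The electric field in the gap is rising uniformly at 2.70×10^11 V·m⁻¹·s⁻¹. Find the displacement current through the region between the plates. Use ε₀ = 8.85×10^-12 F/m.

The displacement current is ε₀ times dΦ_E/dt = ε₀ A dE/dt = (8.85×10^-12)(0.0163)(2.70×10^11) = 0.0389 A.

0.0389 A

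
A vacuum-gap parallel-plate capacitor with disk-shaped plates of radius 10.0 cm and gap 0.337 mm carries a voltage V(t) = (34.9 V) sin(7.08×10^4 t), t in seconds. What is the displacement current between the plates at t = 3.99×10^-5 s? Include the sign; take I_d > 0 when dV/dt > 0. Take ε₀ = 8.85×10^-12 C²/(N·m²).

-1.94×10^-3 A

C = ε₀A/d = (8.85×10^-12)(0.03142)/(3.37×10^-4) = 8.251×10^-10 F. dV/dt = V₀ω·cos(ωt); at ωt = 2.82492 rad this factor is -0.9503.
I_d = C dV/dt = (8.251×10^-10)(34.9)(7.08×10^4)(-0.9503) = -1.94×10^-3 A.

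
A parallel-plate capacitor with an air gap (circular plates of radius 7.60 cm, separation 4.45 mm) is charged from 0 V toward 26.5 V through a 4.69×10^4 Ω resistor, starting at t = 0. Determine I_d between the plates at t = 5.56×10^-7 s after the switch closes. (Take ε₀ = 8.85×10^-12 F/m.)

4.07×10^-4 A

C = ε₀A/d = (8.85×10^-12)(0.01815)/(4.45×10^-3) = 3.610×10^-11 F and τ = RC = 1.693×10^-6 s. I_d in the gap equals the RC charging current.
I_d(t) = (V₀/R) e^(−t/τ) = 5.650×10^-4 · e^(−0.3284) = 4.07×10^-4 A.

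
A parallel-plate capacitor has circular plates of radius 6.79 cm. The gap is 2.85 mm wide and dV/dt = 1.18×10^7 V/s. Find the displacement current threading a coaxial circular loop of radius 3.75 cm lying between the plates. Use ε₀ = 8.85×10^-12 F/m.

I_d = C dV/dt with C = ε₀πR²/d = 4.496×10^-11 F, so I_d = (4.496×10^-11)(1.18×10^7) = 5.305×10^-4 A.
Through an area πr² the displacement current is I_d·(πr²/πR²) = I_d (r/R)² = 1.62×10^-4 A.

1.62×10^-4 A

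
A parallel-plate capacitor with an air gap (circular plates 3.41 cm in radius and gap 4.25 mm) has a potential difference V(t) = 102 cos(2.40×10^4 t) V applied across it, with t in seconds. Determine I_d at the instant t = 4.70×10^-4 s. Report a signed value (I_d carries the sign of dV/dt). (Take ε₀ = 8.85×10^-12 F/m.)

C = ε₀A/d = (8.85×10^-12)(3.653×10^-3)/(4.25×10^-3) = 7.607×10^-12 F. dV/dt = V₀ω·−sin(ωt); at ωt = 11.28 rad this factor is 0.9598.
I_d = C dV/dt = (7.607×10^-12)(102)(2.40×10^4)(0.9598) = 1.79×10^-5 A.

1.79×10^-5 A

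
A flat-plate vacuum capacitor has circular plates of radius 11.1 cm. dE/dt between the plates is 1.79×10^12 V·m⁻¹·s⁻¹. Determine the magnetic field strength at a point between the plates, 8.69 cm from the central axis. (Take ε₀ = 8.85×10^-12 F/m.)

Total displacement current: I_d = ε₀(πR²)(dE/dt) = (8.85×10^-12)(0.03871)(1.79×10^12) = 0.6132 A.
∮B·dl = μ₀ I_d,enc with I_d,enc = I_d r²/R² = 0.3758 A; so B = μ₀ I_d,enc/(2πr) = 8.65×10^-7 T.

8.65×10^-7 T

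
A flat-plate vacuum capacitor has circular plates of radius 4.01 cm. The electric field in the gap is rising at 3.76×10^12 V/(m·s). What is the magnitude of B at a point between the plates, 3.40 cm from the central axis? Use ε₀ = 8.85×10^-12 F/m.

7.11×10^-7 T

Through the whole plate area (πR² = 5.052×10^-3 m²), I_d = ε₀ πR² dE/dt = 0.1681 A.
∮B·dl = μ₀ I_d,enc with I_d,enc = I_d r²/R² = 0.1208 A; so B = μ₀ I_d,enc/(2πr) = 7.11×10^-7 T.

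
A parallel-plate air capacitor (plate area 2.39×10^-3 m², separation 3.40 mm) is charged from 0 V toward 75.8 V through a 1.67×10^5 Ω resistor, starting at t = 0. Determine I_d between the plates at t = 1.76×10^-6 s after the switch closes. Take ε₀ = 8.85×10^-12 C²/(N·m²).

8.34×10^-5 A

With C = ε₀A/d = (8.85×10^-12)(2.39×10^-3)/(3.40×10^-3) = 6.221×10^-12 F, the time constant is τ = RC = 1.039×10^-6 s, so t/τ = 1.694 and e^(−t/τ) = 0.1838.
I_d = I_cond = (V₀/R) e^(−t/τ) = (4.539×10^-4)(0.1838) = 8.34×10^-5 A.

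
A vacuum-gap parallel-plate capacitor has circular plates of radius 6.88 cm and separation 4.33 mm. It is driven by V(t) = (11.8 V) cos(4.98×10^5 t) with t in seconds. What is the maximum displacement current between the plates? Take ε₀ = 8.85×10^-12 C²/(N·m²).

1.79×10^-4 A

C = ε₀A/d = (8.85×10^-12)(0.01487)/(4.33×10^-3) = 3.039×10^-11 F; ω = 4.98×10^5 rad/s.
I_d = C dV/dt, so |I_d|_max = C V₀ ω = (3.039×10^-11)(11.8)(4.98×10^5) = 1.79×10^-4 A.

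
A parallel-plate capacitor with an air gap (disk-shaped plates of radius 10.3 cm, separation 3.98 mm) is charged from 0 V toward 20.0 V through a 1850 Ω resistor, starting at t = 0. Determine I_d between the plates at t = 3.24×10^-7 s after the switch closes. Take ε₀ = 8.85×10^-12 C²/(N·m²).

1.02×10^-3 A

C = ε₀A/d = (8.85×10^-12)(0.03333)/(3.98×10^-3) = 7.411×10^-11 F and τ = RC = 1.371×10^-7 s. I_d in the gap equals the RC charging current.
I_d(t) = (V₀/R) e^(−t/τ) = 0.01081 · e^(−2.363) = 1.02×10^-3 A.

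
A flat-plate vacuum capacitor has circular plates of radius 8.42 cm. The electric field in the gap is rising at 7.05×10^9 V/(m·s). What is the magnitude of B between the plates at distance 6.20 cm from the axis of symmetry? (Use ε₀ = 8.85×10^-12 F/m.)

2.43×10^-9 T

Total displacement current: I_d = ε₀(πR²)(dE/dt) = (8.85×10^-12)(0.02227)(7.05×10^9) = 1.389×10^-3 A.
An Ampèrian loop of radius r encloses a fraction (r/R)² of I_d. Then B·2πr = μ₀ I_d (r/R)², giving B = μ₀ I_d r/(2πR²) = 2.43×10^-9 T.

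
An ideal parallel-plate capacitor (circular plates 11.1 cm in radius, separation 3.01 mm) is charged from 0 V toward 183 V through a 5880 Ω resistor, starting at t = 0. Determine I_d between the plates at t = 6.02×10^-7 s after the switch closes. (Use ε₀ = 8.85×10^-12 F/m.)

0.0127 A

C = ε₀A/d = (8.85×10^-12)(0.03871)/(3.01×10^-3) = 1.138×10^-10 F, so τ = RC = 6.691×10^-7 s.
The conduction current is I(t) = (V₀/R) e^(−t/τ), and the displacement current between the plates equals it.
t/τ = 0.8997; I_d = (183/5880) · e^(−0.8997) = (0.03112)(0.4067) = 0.0127 A.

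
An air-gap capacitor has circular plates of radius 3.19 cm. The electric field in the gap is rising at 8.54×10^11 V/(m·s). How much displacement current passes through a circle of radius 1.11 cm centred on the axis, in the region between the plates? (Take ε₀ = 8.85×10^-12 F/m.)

Through the whole plate area (πR² = 3.197×10^-3 m²), I_d = ε₀ πR² dE/dt = 0.02416 A.
The field is uniform, so I_d,enc = I_d (r/R)² = (0.02416)(1.11/3.19)² = 2.93×10^-3 A.

2.93×10^-3 A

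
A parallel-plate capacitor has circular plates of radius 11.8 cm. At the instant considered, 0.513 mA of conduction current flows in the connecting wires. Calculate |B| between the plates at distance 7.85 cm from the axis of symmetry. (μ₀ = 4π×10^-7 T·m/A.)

5.78×10^-10 T

By continuity the displacement current in the gap matches the conduction current: I_d = 5.13×10^-4 A.
For r < R the Ampère–Maxwell law gives B(2πr) = μ₀ I_d (r²/R²), so B = μ₀ I_d r/(2πR²) = (4π×10^-7)(5.13×10^-4)(0.0785)/(2π·0.118²) = 5.78×10^-10 T.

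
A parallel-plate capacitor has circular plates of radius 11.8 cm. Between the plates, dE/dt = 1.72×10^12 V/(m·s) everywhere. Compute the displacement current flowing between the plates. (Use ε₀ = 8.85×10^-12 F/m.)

I_d = ε₀ A (dE/dt) = (8.85×10^-12)(0.04374 m²)(1.72×10^12) = 0.666 A.

0.666 A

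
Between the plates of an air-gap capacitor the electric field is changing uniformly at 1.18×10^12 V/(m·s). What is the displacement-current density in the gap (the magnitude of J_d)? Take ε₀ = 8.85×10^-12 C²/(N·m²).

10.4 A/m²

J_d = ε₀ ∂E/∂t, so J_d = 10.4 A/m².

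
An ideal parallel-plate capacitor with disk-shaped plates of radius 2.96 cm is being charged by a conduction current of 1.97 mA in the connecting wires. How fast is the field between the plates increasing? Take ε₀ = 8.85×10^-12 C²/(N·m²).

The displacement current between the plates equals the conduction current, I_d = 1.97 mA.
Since I_d = ε₀ A dE/dt, dE/dt = I_d/(ε₀A) = (1.97×10^-3)/((8.85×10^-12)(2.753×10^-3)) = 8.09×10^10 V/(m·s).

8.09×10^10 V/(m·s)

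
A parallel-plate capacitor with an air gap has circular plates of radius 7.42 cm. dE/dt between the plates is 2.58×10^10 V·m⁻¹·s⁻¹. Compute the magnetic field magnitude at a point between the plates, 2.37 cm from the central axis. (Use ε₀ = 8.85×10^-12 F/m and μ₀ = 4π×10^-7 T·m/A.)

3.40×10^-9 T

Total displacement current: I_d = ε₀(πR²)(dE/dt) = (8.85×10^-12)(0.01730)(2.58×10^10) = 3.950×10^-3 A.
∮B·dl = μ₀ I_d,enc with I_d,enc = I_d r²/R² = 4.030×10^-4 A; so B = μ₀ I_d,enc/(2πr) = 3.40×10^-9 T.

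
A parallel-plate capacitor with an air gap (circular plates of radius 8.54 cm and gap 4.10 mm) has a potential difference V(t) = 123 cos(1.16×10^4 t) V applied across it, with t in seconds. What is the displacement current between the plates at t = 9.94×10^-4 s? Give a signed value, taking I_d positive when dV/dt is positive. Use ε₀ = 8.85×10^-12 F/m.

6.07×10^-5 A

dV/dt = (123)(1.16×10^4)·−sin(11.5304) = 1.228×10^6 V/s.
I_d = C dV/dt with C = ε₀A/d = (8.85×10^-12)(0.02291)/(4.10×10^-3) = 4.945×10^-11 F, so I_d = (4.945×10^-11)(1.228×10^6) = 6.07×10^-5 A.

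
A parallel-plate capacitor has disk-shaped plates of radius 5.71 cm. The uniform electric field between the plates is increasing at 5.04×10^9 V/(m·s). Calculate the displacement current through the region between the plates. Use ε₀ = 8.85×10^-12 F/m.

I_d = ε₀ A (dE/dt) = (8.85×10^-12)(0.01024 m²)(5.04×10^9) = 4.57×10^-4 A.

4.57×10^-4 A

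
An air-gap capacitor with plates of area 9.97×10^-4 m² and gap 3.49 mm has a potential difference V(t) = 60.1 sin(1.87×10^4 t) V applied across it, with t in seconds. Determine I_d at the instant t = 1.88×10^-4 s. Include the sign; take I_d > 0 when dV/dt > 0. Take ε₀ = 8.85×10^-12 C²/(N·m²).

-2.64×10^-6 A

C = ε₀A/d = (8.85×10^-12)(9.97×10^-4)/(3.49×10^-3) = 2.528×10^-12 F. dV/dt = V₀ω·cos(ωt); at ωt = 3.5156 rad this factor is -0.9309.
I_d = C dV/dt = (2.528×10^-12)(60.1)(1.87×10^4)(-0.9309) = -2.64×10^-6 A.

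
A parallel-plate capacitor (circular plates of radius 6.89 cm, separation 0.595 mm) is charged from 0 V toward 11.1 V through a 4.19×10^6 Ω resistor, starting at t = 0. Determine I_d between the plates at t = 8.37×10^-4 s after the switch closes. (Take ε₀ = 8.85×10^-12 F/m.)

1.08×10^-6 A

C = ε₀A/d = (8.85×10^-12)(0.01491)/(5.95×10^-4) = 2.218×10^-10 F, so τ = RC = 9.293×10^-4 s.
The conduction current is I(t) = (V₀/R) e^(−t/τ), and the displacement current between the plates equals it.
t/τ = 0.9007; I_d = (11.1/4.19×10^6) · e^(−0.9007) = (2.649×10^-6)(0.4063) = 1.08×10^-6 A.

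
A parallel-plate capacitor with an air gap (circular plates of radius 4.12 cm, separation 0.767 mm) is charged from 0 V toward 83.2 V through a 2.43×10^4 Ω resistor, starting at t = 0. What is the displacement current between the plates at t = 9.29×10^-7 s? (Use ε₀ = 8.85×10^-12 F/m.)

C = ε₀A/d = (8.85×10^-12)(5.333×10^-3)/(7.67×10^-4) = 6.153×10^-11 F and τ = RC = 1.495×10^-6 s. I_d in the gap equals the RC charging current.
I_d(t) = (V₀/R) e^(−t/τ) = 3.424×10^-3 · e^(−0.6214) = 1.84×10^-3 A.

1.84×10^-3 A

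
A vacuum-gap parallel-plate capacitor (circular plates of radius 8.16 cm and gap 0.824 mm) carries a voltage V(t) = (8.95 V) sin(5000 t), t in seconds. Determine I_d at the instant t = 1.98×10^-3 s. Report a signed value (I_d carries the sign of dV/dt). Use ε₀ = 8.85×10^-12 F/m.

-8.94×10^-6 A

C = ε₀A/d = (8.85×10^-12)(0.02092)/(8.24×10^-4) = 2.247×10^-10 F. dV/dt = V₀ω·cos(ωt); at ωt = 9.9 rad this factor is -0.8892.
I_d = C dV/dt = (2.247×10^-10)(8.95)(5000)(-0.8892) = -8.94×10^-6 A.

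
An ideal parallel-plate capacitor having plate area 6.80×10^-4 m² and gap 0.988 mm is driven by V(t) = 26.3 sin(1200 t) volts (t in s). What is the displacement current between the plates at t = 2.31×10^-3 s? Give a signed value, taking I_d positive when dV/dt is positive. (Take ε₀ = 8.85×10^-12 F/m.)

-1.79×10^-7 A

dV/dt = (26.3)(1200)·cos(2.772) = -2.943×10^4 V/s.
I_d = C dV/dt with C = ε₀A/d = (8.85×10^-12)(6.80×10^-4)/(9.88×10^-4) = 6.091×10^-12 F, so I_d = (6.091×10^-12)(-2.943×10^4) = -1.79×10^-7 A.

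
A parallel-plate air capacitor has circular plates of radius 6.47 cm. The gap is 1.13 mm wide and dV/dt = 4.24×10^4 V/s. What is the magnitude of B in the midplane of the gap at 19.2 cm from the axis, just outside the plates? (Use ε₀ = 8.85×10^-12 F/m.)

I_d = C dV/dt with C = ε₀πR²/d = 1.030×10^-10 F, so I_d = (1.030×10^-10)(4.24×10^4) = 4.367×10^-6 A.
For r ≥ R the full I_d is enclosed: B = μ₀ I_d/(2πr) = (4π×10^-7)(4.367×10^-6)/(2π·0.192) = 4.55×10^-12 T.

4.55×10^-12 T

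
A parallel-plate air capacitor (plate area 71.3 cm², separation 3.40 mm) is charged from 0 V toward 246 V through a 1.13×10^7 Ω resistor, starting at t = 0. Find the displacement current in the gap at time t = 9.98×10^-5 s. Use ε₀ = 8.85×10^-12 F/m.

1.35×10^-5 A

With C = ε₀A/d = (8.85×10^-12)(7.13×10^-3)/(3.40×10^-3) = 1.856×10^-11 F, the time constant is τ = RC = 2.097×10^-4 s, so t/τ = 0.4759 and e^(−t/τ) = 0.6213.
I_d = I_cond = (V₀/R) e^(−t/τ) = (2.177×10^-5)(0.6213) = 1.35×10^-5 A.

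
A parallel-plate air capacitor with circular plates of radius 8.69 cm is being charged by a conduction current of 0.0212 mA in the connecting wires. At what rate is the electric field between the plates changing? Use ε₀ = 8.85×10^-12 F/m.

1.01×10^8 V/(m·s)

By continuity, I_d in the gap equals the 0.0212 mA flowing in the wire.
Inverting I_d = ε₀ A dE/dt gives dE/dt = 2.12×10^-5 / (8.85×10^-12 · 0.02372) = 1.01×10^8 V/(m·s).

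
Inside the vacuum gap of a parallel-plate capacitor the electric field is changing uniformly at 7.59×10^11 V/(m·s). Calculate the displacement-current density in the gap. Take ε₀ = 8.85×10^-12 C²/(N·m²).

6.72 A/m²

The displacement-current density is ε₀ ∂E/∂t = (8.85×10^-12)(7.59×10^11) = 6.72 A/m².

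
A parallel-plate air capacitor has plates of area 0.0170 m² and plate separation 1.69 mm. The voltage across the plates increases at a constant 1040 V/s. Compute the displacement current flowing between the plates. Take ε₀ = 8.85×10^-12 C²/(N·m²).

C = ε₀A/d = (8.85×10^-12)(0.0170)/(1.69×10^-3) = 8.902×10^-11 F.
I_d = C dV/dt = (8.902×10^-11)(1040) = 9.26×10^-8 A.

9.26×10^-8 A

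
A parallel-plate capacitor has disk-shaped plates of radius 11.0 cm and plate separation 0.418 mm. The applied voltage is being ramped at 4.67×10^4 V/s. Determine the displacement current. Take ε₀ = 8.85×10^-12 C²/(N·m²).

3.76×10^-5 A

C = ε₀A/d = (8.85×10^-12)(0.03801)/(4.18×10^-4) = 8.048×10^-10 F.
I_d = C dV/dt = (8.048×10^-10)(4.67×10^4) = 3.76×10^-5 A.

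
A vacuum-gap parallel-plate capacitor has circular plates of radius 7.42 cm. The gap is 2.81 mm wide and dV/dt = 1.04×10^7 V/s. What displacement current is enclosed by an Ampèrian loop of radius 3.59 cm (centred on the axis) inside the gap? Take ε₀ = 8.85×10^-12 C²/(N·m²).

I_d = C dV/dt with C = ε₀πR²/d = 5.449×10^-11 F, so I_d = (5.449×10^-11)(1.04×10^7) = 5.667×10^-4 A.
Through an area πr² the displacement current is I_d·(πr²/πR²) = I_d (r/R)² = 1.33×10^-4 A.

1.33×10^-4 A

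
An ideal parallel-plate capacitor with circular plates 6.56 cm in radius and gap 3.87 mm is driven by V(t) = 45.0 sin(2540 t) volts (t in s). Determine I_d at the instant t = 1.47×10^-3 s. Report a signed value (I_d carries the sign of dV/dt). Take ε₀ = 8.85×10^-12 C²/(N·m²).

-2.93×10^-6 A

C = ε₀A/d = (8.85×10^-12)(0.01352)/(3.87×10^-3) = 3.092×10^-11 F. dV/dt = V₀ω·cos(ωt); at ωt = 3.7338 rad this factor is -0.8297.
I_d = C dV/dt = (3.092×10^-11)(45.0)(2540)(-0.8297) = -2.93×10^-6 A.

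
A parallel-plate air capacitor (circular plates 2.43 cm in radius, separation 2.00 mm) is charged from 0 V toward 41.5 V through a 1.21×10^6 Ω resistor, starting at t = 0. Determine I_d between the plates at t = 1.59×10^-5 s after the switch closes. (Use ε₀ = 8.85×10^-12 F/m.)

With C = ε₀A/d = (8.85×10^-12)(1.855×10^-3)/(2.00×10^-3) = 8.208×10^-12 F, the time constant is τ = RC = 9.932×10^-6 s, so t/τ = 1.601 and e^(−t/τ) = 0.2017.
I_d = I_cond = (V₀/R) e^(−t/τ) = (3.430×10^-5)(0.2017) = 6.92×10^-6 A.

6.92×10^-6 A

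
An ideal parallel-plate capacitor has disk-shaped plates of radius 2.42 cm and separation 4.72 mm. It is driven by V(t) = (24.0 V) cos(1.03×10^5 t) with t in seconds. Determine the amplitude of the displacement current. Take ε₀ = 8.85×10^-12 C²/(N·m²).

The displacement current equals the conduction current C dV/dt, which peaks at C V₀ ω.
With C = ε₀A/d = (8.85×10^-12)(1.840×10^-3)/(4.72×10^-3) = 3.450×10^-12 F and ω = 1.03×10^5 rad/s, I_d,max = (3.450×10^-12)(24.0)(1.03×10^5) = 8.53×10^-6 A.

8.53×10^-6 A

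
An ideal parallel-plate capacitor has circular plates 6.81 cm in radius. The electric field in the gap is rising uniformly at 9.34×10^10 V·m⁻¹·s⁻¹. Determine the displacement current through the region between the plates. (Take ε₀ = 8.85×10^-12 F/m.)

The displacement current is ε₀ times dΦ_E/dt = ε₀ A dE/dt = (8.85×10^-12)(0.01457)(9.34×10^10) = 0.0120 A.

0.0120 A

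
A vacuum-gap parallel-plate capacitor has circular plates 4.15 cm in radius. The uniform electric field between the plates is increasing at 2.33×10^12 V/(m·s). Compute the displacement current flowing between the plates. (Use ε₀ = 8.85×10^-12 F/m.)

0.112 A

The displacement current is ε₀ times dΦ_E/dt = ε₀ A dE/dt = (8.85×10^-12)(5.411×10^-3)(2.33×10^12) = 0.112 A.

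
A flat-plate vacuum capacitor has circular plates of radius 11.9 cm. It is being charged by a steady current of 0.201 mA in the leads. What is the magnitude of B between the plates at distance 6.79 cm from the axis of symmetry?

Between the plates the displacement current equals the wire current: I_d = 0.201 mA = 2.01×10^-4 A.
An Ampèrian loop of radius r encloses a fraction (r/R)² of I_d. Then B·2πr = μ₀ I_d (r/R)², giving B = μ₀ I_d r/(2πR²) = 1.93×10^-10 T.

1.93×10^-10 T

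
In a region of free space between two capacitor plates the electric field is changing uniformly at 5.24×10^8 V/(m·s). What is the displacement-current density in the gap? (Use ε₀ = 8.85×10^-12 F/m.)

4.64×10^-3 A/m²

The displacement-current density is ε₀ ∂E/∂t = (8.85×10^-12)(5.24×10^8) = 4.64×10^-3 A/m².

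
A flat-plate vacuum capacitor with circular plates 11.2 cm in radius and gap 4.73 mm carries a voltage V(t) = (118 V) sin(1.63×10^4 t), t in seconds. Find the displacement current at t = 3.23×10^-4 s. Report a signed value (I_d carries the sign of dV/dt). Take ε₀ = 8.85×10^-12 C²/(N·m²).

7.44×10^-5 A

dE/dt = (V₀ω/d)·cos(ωt) with ωt = 5.2649 rad: (118)(1.63×10^4)(0.5248)/(4.73×10^-3) = 2.134×10^8 V/(m·s).
I_d = ε₀ A dE/dt = (8.85×10^-12)(0.03941)(2.134×10^8) = 7.44×10^-5 A.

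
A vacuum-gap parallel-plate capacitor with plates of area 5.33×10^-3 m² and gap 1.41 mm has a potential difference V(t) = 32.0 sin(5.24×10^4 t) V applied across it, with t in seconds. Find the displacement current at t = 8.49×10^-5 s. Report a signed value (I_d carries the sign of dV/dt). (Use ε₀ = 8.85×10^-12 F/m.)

C = ε₀A/d = (8.85×10^-12)(5.33×10^-3)/(1.41×10^-3) = 3.345×10^-11 F. dV/dt = V₀ω·cos(ωt); at ωt = 4.44876 rad this factor is -0.2606.
I_d = C dV/dt = (3.345×10^-11)(32.0)(5.24×10^4)(-0.2606) = -1.46×10^-5 A.

-1.46×10^-5 A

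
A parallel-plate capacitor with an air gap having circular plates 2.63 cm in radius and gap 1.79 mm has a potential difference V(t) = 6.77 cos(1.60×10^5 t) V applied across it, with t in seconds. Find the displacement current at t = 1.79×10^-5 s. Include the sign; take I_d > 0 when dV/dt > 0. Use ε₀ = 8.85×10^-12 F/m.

dE/dt = (V₀ω/d)·−sin(ωt) with ωt = 2.864 rad: (6.77)(1.60×10^5)(-0.2740)/(1.79×10^-3) = -1.658×10^8 V/(m·s).
I_d = ε₀ A dE/dt = (8.85×10^-12)(2.173×10^-3)(-1.658×10^8) = -3.19×10^-6 A.

-3.19×10^-6 A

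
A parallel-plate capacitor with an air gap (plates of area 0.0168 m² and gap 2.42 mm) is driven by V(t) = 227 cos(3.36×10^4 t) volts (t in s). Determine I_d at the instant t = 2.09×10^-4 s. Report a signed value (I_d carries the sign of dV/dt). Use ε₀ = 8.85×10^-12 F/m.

dE/dt = (V₀ω/d)·−sin(ωt) with ωt = 7.0224 rad: (227)(3.36×10^4)(-0.6737)/(2.42×10^-3) = -2.123×10^9 V/(m·s).
I_d = ε₀ A dE/dt = (8.85×10^-12)(0.0168)(-2.123×10^9) = -3.16×10^-4 A.

-3.16×10^-4 A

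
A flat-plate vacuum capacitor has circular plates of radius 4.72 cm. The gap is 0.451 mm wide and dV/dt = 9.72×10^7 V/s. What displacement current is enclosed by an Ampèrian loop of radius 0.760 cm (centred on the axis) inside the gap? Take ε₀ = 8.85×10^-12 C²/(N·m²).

3.46×10^-4 A

dE/dt = (dV/dt)/d = 2.155×10^11 V/(m·s); I_d = ε₀(πR²)(dE/dt) = (8.85×10^-12)(6.999×10^-3)(2.155×10^11) = 0.01335 A.
The field is uniform, so I_d,enc = I_d (r/R)² = (0.01335)(0.760/4.72)² = 3.46×10^-4 A.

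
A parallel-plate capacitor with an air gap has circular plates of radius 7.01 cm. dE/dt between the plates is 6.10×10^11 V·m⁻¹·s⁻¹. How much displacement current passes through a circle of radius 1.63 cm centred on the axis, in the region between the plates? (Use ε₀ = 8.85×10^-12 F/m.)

4.51×10^-3 A

Through the whole plate area (πR² = 0.01544 m²), I_d = ε₀ πR² dE/dt = 0.08335 A.
Through an area πr² the displacement current is I_d·(πr²/πR²) = I_d (r/R)² = 4.51×10^-3 A.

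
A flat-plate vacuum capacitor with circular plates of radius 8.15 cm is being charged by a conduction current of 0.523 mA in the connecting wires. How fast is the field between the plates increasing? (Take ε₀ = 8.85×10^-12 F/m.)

By continuity, I_d in the gap equals the 0.523 mA flowing in the wire.
Since I_d = ε₀ A dE/dt, dE/dt = I_d/(ε₀A) = (5.23×10^-4)/((8.85×10^-12)(0.02087)) = 2.83×10^9 V/(m·s).

2.83×10^9 V/(m·s)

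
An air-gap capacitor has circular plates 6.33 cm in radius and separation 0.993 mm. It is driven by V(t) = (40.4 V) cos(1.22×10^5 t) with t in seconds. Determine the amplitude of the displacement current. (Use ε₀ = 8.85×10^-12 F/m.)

(dE/dt)_max = V₀ω/d = 4.964×10^9 V/(m·s); ω = 1.22×10^5 rad/s.
I_d,max = ε₀ A (dE/dt)_max = (8.85×10^-12)(0.01259)(4.964×10^9) = 5.53×10^-4 A.

5.53×10^-4 A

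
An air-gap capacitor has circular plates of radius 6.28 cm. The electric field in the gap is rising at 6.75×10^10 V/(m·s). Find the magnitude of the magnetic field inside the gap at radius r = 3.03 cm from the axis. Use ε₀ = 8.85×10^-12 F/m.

I_d = ε₀ dΦ_E/dt = ε₀ πR² (dE/dt) = (8.85×10^-12)(0.01239)(6.75×10^10) = 7.401×10^-3 A through the full plate area.
∮B·dl = μ₀ I_d,enc with I_d,enc = I_d r²/R² = 1.723×10^-3 A; so B = μ₀ I_d,enc/(2πr) = 1.14×10^-8 T.

1.14×10^-8 T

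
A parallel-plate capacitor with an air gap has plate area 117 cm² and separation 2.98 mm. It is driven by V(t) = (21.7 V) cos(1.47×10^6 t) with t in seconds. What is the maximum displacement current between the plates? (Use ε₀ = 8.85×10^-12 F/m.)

1.11×10^-3 A

The displacement current equals the conduction current C dV/dt, which peaks at C V₀ ω.
With C = ε₀A/d = (8.85×10^-12)(0.0117)/(2.98×10^-3) = 3.475×10^-11 F and ω = 1.47×10^6 rad/s, I_d,max = (3.475×10^-11)(21.7)(1.47×10^6) = 1.11×10^-3 A.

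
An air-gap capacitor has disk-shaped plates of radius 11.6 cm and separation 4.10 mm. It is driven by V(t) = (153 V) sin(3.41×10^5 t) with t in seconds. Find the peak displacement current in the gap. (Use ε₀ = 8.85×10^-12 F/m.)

C = ε₀A/d = (8.85×10^-12)(0.04227)/(4.10×10^-3) = 9.124×10^-11 F; ω = 3.41×10^5 rad/s.
I_d = C dV/dt, so |I_d|_max = C V₀ ω = (9.124×10^-11)(153)(3.41×10^5) = 4.76×10^-3 A.

4.76×10^-3 A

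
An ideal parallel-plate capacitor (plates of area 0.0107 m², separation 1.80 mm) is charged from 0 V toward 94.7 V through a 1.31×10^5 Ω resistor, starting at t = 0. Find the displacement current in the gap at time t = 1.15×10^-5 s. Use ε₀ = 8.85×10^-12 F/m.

1.36×10^-4 A

C = ε₀A/d = (8.85×10^-12)(0.0107)/(1.80×10^-3) = 5.261×10^-11 F, so τ = RC = 6.892×10^-6 s.
The conduction current is I(t) = (V₀/R) e^(−t/τ), and the displacement current between the plates equals it.
t/τ = 1.669; I_d = (94.7/1.31×10^5) · e^(−1.669) = (7.229×10^-4)(0.1884) = 1.36×10^-4 A.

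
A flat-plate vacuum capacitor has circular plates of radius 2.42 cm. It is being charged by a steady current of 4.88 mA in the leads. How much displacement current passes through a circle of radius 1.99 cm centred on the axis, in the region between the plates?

Between the plates the displacement current equals the wire current: I_d = 4.88 mA = 4.88×10^-3 A.
Since J_d is uniform, the enclosed fraction is (r/R)² = 0.6762, giving I_d,enc = 3.30×10^-3 A.

3.30×10^-3 A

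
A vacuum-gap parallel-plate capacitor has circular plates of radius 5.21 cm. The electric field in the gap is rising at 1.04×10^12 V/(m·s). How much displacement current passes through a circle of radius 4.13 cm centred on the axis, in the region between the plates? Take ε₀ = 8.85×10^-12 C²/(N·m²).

0.0493 A

I_d = ε₀ dΦ_E/dt = ε₀ πR² (dE/dt) = (8.85×10^-12)(8.528×10^-3)(1.04×10^12) = 0.07849 A through the full plate area.
The field is uniform, so I_d,enc = I_d (r/R)² = (0.07849)(4.13/5.21)² = 0.0493 A.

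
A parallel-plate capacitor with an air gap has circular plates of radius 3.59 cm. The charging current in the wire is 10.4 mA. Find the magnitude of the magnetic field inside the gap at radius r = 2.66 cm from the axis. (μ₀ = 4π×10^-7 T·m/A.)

4.29×10^-8 T

No conduction current crosses the gap, so I_d there equals the 0.0104 A in the leads.
An Ampèrian loop of radius r encloses a fraction (r/R)² of I_d. Then B·2πr = μ₀ I_d (r/R)², giving B = μ₀ I_d r/(2πR²) = 4.29×10^-8 T.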